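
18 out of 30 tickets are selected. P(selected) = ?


P = 18/30 = 0.6000

P = 0.6000


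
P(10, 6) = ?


P(10,6) = 10!/4!
= 3628800/24
= 151200

P(10,6) = 151200


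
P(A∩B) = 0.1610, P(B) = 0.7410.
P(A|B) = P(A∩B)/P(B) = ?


P(A|B) = 0.1610/0.7410 = 0.2173

P(A|B) = 0.2173


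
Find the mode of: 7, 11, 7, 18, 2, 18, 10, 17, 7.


Frequencies: 2:1, 7:3, 10:1, 11:1, 17:1, 18:2
Max frequency = 3
Mode = 7

Mode = 7


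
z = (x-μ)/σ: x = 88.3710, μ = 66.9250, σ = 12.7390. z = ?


z = (88.3710 - 66.9250)/12.7390
= 21.4460/12.7390
= 1.6835

z = 1.6835


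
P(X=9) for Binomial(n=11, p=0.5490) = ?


C(11,9) = 55
p^9 = 0.004531
(1-p)^2 = 0.203401
P = 55 * 0.004531 * 0.203401 = 0.0507

P(X=9) = 0.0507


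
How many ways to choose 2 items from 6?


C(6,2) = 6!/(2! × 4!)
= 720/(2 × 24)
= 15

C(6,2) = 15


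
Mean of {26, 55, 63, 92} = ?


Sum = 26 + 55 + 63 + 92 = 236
n = 4
Mean = 236/4 = 59.0000

Mean = 59.0000


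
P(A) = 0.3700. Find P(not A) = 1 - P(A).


P(not A) = 1 - 0.3700 = 0.6300

P(not A) = 0.6300


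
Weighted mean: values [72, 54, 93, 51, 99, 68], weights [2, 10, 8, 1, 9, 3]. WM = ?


Numerator = 72*2 + 54*10 + 93*8 + 51*1 + 99*9 + 68*3 = 2574
Denominator = 2 + 10 + 8 + 1 + 9 + 3 = 33
WM = 2574/33 = 78.0000

WM = 78.0000


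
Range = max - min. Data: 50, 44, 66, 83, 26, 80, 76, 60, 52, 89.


Max = 89, Min = 26
Range = 89 - 26 = 63

Range = 63


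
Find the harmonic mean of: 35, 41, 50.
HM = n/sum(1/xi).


Sum of reciprocals = 1/35 + 1/41 + 1/50 = 0.072962
HM = 3/0.072962 = 41.1175

HM = 41.1175


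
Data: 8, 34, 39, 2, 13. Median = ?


Sorted: 2, 8, 13, 34, 39
n = 5 (odd)
Middle value = 13

Median = 13


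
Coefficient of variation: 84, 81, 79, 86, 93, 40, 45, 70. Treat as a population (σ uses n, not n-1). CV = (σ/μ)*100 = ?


Mean = 72.2500
SD = 18.2603
CV = (18.2603/72.2500)*100 = 25.2737%

CV = 25.2737%


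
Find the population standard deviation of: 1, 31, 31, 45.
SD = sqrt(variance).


Mean = 27.0000
Variance = 258.0000
SD = sqrt(258.0000) = 16.0624

SD = 16.0624


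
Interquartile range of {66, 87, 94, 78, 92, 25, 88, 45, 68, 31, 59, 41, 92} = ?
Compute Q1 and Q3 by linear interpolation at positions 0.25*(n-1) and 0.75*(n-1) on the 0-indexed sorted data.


Sorted: 25, 31, 41, 45, 59, 66, 68, 78, 87, 88, 92, 92, 94
Q1 (25th %ile) = 45.0000
Q3 (75th %ile) = 88.0000
IQR = 88.0000 - 45.0000 = 43.0000

IQR = 43.0000


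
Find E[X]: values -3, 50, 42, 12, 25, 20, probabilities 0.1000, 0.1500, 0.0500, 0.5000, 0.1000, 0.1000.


E[X] = -3*0.1000 + 50*0.1500 + 42*0.0500 + 12*0.5000 + 25*0.1000 + 20*0.1000
= -0.3000 + 7.5000 + 2.1000 + 6.0000 + 2.5000 + 2.0000
= 19.8000

E[X] = 19.8000


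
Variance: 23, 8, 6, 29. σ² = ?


Mean = 16.5000
Squared deviations: 42.2500, 72.2500, 110.2500, 156.2500
Sum = 381.0000
Variance = 381.0000/4 = 95.2500

Variance = 95.2500


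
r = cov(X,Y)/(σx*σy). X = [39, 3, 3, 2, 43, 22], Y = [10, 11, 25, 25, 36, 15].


Mean X = 18.6667, Mean Y = 20.3333
SD X = 17.249799, SD Y = 9.231588
Cov = 24.777778
r = 24.777778/(17.249799*9.231588) = 0.1556

r = 0.1556


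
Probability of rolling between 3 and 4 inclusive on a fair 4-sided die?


Favorable outcomes (3 ≤ roll ≤ 4): 2
Total outcomes = 4
P = 2/4 = 0.5000

P = 0.5000


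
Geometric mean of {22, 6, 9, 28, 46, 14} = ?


Product = 22 × 6 × 9 × 28 × 46 × 14 = 21422016
GM = 21422016^(1/6) = 16.6652

GM = 16.6652


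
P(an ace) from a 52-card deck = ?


4 aces in 52 cards
P = 4/52 = 0.0769

P = 0.0769


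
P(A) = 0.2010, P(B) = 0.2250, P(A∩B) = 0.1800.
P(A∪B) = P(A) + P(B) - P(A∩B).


P(A∪B) = 0.2010 + 0.2250 - 0.1800
= 0.4260 - 0.1800
= 0.2460

P(A∪B) = 0.2460


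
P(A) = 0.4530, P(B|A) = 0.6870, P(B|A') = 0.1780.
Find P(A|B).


P(B) = P(B|A)*P(A) + P(B|A')*P(A')
= 0.6870*0.4530 + 0.1780*0.5470
= 0.311211 + 0.097366 = 0.408577
P(A|B) = 0.311211/0.408577 = 0.7617

P(A|B) = 0.7617


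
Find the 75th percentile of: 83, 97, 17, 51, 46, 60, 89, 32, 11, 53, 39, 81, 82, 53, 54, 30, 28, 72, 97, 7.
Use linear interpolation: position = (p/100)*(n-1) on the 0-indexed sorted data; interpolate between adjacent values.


Sorted: 7, 11, 17, 28, 30, 32, 39, 46, 51, 53, 53, 54, 60, 72, 81, 82, 83, 89, 97, 97
n = 20
Index = 75/100 * 19 = 14.2500
Lower = data[14] = 81, Upper = data[15] = 82
P75 = 81 + 0.2500*(1) = 81.2500

P75 = 81.2500


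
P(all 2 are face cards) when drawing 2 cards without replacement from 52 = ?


P(all face cards) = (12/52) × (11/51)
= 0.0498

P = 0.0498


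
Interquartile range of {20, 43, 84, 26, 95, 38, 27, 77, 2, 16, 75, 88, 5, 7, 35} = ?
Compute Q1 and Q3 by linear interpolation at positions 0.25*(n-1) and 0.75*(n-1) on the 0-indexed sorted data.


Sorted: 2, 5, 7, 16, 20, 26, 27, 35, 38, 43, 75, 77, 84, 88, 95
Q1 (25th %ile) = 18.0000
Q3 (75th %ile) = 76.0000
IQR = 76.0000 - 18.0000 = 58.0000

IQR = 58.0000


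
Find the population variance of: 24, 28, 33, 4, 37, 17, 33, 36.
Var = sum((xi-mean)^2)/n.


Mean = 26.5000
Squared deviations: 6.2500, 2.2500, 42.2500, 506.2500, 110.2500, 90.2500, 42.2500, 90.2500
Sum = 890.0000
Variance = 890.0000/8 = 111.2500

Variance = 111.2500


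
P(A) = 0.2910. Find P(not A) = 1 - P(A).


P(not A) = 1 - 0.2910 = 0.7090

P(not A) = 0.7090


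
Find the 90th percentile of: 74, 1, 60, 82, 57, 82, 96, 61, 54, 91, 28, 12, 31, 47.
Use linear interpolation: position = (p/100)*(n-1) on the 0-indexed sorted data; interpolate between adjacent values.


Sorted: 1, 12, 28, 31, 47, 54, 57, 60, 61, 74, 82, 82, 91, 96
n = 14
Index = 90/100 * 13 = 11.7000
Lower = data[11] = 82, Upper = data[12] = 91
P90 = 82 + 0.7000*(9) = 88.3000

P90 = 88.3000


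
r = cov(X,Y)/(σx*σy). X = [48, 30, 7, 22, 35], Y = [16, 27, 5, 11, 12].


Mean X = 28.4000, Mean Y = 14.2000
SD X = 13.632315, SD Y = 7.304793
Cov = 51.720000
r = 51.720000/(13.632315*7.304793) = 0.5194

r = 0.5194


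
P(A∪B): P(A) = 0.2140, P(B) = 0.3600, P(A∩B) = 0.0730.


P(A∪B) = 0.2140 + 0.3600 - 0.0730
= 0.5740 - 0.0730
= 0.5010

P(A∪B) = 0.5010


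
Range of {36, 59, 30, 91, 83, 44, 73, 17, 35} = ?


Max = 91, Min = 17
Range = 91 - 17 = 74

Range = 74


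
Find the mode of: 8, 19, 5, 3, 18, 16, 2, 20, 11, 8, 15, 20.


Frequencies: 2:1, 3:1, 5:1, 8:2, 11:1, 15:1, 16:1, 18:1, 19:1, 20:2
Max frequency = 2
Mode = 8, 20

Mode = 8, 20


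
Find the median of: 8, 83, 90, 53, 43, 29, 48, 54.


Sorted: 8, 29, 43, 48, 53, 54, 83, 90
n = 8 (even)
Middle values: 48 and 53
Median = (48+53)/2 = 50.5000

Median = 50.5000


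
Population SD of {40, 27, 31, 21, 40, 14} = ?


Mean = 28.8333
Variance = 89.8056
SD = sqrt(89.8056) = 9.4766

SD = 9.4766


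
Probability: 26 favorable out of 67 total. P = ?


P = 26/67 = 0.3881

P = 0.3881


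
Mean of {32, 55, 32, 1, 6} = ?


Sum = 32 + 55 + 32 + 1 + 6 = 126
n = 5
Mean = 126/5 = 25.2000

Mean = 25.2000


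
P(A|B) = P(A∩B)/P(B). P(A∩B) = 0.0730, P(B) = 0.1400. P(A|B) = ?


P(A|B) = 0.0730/0.1400 = 0.5214

P(A|B) = 0.5214


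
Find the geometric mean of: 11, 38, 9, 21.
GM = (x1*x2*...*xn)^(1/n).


Product = 11 × 38 × 9 × 21 = 79002
GM = 79002^(1/4) = 16.7652

GM = 16.7652


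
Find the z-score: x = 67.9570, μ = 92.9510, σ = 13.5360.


z = (67.9570 - 92.9510)/13.5360
= -24.9940/13.5360
= -1.8465

z = -1.8465


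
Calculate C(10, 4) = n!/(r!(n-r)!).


C(10,4) = 10!/(4! × 6!)
= 3628800/(24 × 720)
= 210

C(10,4) = 210


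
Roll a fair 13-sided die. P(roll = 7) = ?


Favorable outcomes (roll = 7): 1
Total outcomes = 13
P = 1/13 = 0.0769

P = 0.0769


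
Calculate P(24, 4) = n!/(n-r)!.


P(24,4) = 24!/20!
= 620448401733239439360000/2432902008176640000
= 255024

P(24,4) = 255024


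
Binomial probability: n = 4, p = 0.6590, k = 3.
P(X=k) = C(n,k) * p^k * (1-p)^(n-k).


C(4,3) = 4
p^3 = 0.286191
(1-p)^1 = 0.341000
P = 4 * 0.286191 * 0.341000 = 0.3904

P(X=3) = 0.3904


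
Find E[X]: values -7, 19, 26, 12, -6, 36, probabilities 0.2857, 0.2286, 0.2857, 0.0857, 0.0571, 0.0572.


E[X] = -7*0.2857 + 19*0.2286 + 26*0.2857 + 12*0.0857 - 6*0.0571 + 36*0.0572
= -1.9999 + 4.3434 + 7.4282 + 1.0284 - 0.3426 + 2.0592
= 12.5167

E[X] = 12.5167


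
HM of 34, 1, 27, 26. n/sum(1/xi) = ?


Sum of reciprocals = 1/34 + 1/1 + 1/27 + 1/26 = 1.104910
HM = 4/1.104910 = 3.6202

HM = 3.6202


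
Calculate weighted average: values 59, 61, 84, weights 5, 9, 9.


Numerator = 59*5 + 61*9 + 84*9 = 1600
Denominator = 5 + 9 + 9 = 23
WM = 1600/23 = 69.5652

WM = 69.5652


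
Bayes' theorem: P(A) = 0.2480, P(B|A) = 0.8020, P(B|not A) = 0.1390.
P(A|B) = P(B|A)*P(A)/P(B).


P(B) = P(B|A)*P(A) + P(B|A')*P(A')
= 0.8020*0.2480 + 0.1390*0.7520
= 0.198896 + 0.104528 = 0.303424
P(A|B) = 0.198896/0.303424 = 0.6555

P(A|B) = 0.6555


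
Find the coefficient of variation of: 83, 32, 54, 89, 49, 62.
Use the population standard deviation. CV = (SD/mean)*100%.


Mean = 61.5000
SD = 19.5853
CV = (19.5853/61.5000)*100 = 31.8460%

CV = 31.8460%


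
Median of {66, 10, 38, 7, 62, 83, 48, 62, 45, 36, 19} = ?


Sorted: 7, 10, 19, 36, 38, 45, 48, 62, 62, 66, 83
n = 11 (odd)
Middle value = 45

Median = 45


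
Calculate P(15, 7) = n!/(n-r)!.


P(15,7) = 15!/8!
= 1307674368000/40320
= 32432400

P(15,7) = 32432400


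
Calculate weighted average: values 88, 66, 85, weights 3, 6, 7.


Numerator = 88*3 + 66*6 + 85*7 = 1255
Denominator = 3 + 6 + 7 = 16
WM = 1255/16 = 78.4375

WM = 78.4375


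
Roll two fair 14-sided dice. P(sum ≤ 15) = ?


Total outcomes = 14×14 = 196
Favorable (sum ≤ 15): 105
P = 105/196 = 0.5357

P = 0.5357


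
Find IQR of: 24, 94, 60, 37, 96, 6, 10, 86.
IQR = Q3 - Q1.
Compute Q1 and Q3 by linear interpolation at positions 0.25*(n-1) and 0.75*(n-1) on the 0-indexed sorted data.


Sorted: 6, 10, 24, 37, 60, 86, 94, 96
Q1 (25th %ile) = 20.5000
Q3 (75th %ile) = 88.0000
IQR = 88.0000 - 20.5000 = 67.5000

IQR = 67.5000


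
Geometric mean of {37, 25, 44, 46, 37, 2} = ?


Product = 37 × 25 × 44 × 46 × 37 × 2 = 138542800
GM = 138542800^(1/6) = 22.7473

GM = 22.7473


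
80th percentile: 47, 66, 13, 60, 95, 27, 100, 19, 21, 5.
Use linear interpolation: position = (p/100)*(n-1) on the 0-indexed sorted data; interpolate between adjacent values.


Sorted: 5, 13, 19, 21, 27, 47, 60, 66, 95, 100
n = 10
Index = 80/100 * 9 = 7.2000
Lower = data[7] = 66, Upper = data[8] = 95
P80 = 66 + 0.2000*(29) = 71.8000

P80 = 71.8000


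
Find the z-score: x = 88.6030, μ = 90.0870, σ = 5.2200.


z = (88.6030 - 90.0870)/5.2200
= -1.4840/5.2200
= -0.2843

z = -0.2843


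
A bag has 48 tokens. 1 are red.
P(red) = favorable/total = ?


P = 1/48 = 0.0208

P = 0.0208


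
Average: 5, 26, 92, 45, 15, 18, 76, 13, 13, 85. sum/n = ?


Sum = 5 + 26 + 92 + 45 + 15 + 18 + 76 + 13 + 13 + 85 = 388
n = 10
Mean = 388/10 = 38.8000

Mean = 38.8000


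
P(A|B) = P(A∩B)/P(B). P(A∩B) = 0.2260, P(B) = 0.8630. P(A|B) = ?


P(A|B) = 0.2260/0.8630 = 0.2619

P(A|B) = 0.2619


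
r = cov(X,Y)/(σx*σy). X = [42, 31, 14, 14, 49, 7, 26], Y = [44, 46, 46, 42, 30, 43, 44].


Mean X = 26.1429, Mean Y = 42.1429
SD X = 14.436349, SD Y = 5.138887
Cov = -41.591837
r = -41.591837/(14.436349*5.138887) = -0.5606

r = -0.5606


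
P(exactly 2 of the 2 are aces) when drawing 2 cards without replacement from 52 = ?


Hypergeometric: P(X=2) = C(4,2)·C(48,0) / C(52,2)
= 6 × 1 / 1326
= 6/1326 = 0.0045

P = 0.0045


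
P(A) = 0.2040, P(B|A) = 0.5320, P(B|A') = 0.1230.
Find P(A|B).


P(B) = P(B|A)*P(A) + P(B|A')*P(A')
= 0.5320*0.2040 + 0.1230*0.7960
= 0.108528 + 0.097908 = 0.206436
P(A|B) = 0.108528/0.206436 = 0.5257

P(A|B) = 0.5257


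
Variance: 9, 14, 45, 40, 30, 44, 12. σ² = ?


Mean = 27.7143
Squared deviations: 350.2245, 188.0816, 298.7959, 150.9388, 5.2245, 265.2245, 246.9388
Sum = 1505.4286
Variance = 1505.4286/7 = 215.0612

Variance = 215.0612


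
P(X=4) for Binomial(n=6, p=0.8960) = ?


C(6,4) = 15
p^4 = 0.644514
(1-p)^2 = 0.010816
P = 15 * 0.644514 * 0.010816 = 0.1046

P(X=4) = 0.1046


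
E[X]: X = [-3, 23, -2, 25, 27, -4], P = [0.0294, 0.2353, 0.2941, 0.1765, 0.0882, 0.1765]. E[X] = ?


E[X] = -3*0.0294 + 23*0.2353 - 2*0.2941 + 25*0.1765 + 27*0.0882 - 4*0.1765
= -0.0882 + 5.4119 - 0.5882 + 4.4125 + 2.3814 - 0.7060
= 10.8234

E[X] = 10.8234


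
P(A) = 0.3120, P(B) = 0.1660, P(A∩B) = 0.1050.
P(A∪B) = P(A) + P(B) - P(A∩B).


P(A∪B) = 0.3120 + 0.1660 - 0.1050
= 0.4780 - 0.1050
= 0.3730

P(A∪B) = 0.3730


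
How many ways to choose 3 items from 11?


C(11,3) = 11!/(3! × 8!)
= 39916800/(6 × 40320)
= 165

C(11,3) = 165


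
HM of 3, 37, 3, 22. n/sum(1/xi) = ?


Sum of reciprocals = 1/3 + 1/37 + 1/3 + 1/22 = 0.739148
HM = 4/0.739148 = 5.4116

HM = 5.4116


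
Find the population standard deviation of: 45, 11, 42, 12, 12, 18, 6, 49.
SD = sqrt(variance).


Mean = 24.3750
Variance = 275.7344
SD = sqrt(275.7344) = 16.6053

SD = 16.6053


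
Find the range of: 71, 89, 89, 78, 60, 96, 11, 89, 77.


Max = 96, Min = 11
Range = 96 - 11 = 85

Range = 85


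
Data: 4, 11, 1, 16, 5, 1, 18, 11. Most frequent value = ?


Frequencies: 1:2, 4:1, 5:1, 11:2, 16:1, 18:1
Max frequency = 2
Mode = 1, 11

Mode = 1, 11


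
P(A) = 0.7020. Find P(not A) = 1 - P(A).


P(not A) = 1 - 0.7020 = 0.2980

P(not A) = 0.2980


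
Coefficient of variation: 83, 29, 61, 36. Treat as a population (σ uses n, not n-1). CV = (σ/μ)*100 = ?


Mean = 52.2500
SD = 21.3702
CV = (21.3702/52.2500)*100 = 40.9000%

CV = 40.9000%


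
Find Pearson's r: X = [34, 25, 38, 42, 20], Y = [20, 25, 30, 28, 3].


Mean X = 31.8000, Mean Y = 21.2000
SD X = 8.158431, SD Y = 9.703608
Cov = 62.040000
r = 62.040000/(8.158431*9.703608) = 0.7837

r = 0.7837


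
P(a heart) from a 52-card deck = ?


13 hearts in 52 cards
P = 13/52 = 0.2500

P = 0.2500


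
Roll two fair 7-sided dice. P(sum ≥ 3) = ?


Total outcomes = 7×7 = 49
Favorable (sum ≥ 3): 48
P = 48/49 = 0.9796

P = 0.9796


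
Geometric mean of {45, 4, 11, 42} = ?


Product = 45 × 4 × 11 × 42 = 83160
GM = 83160^(1/4) = 16.9816

GM = 16.9816


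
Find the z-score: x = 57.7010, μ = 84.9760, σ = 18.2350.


z = (57.7010 - 84.9760)/18.2350
= -27.2750/18.2350
= -1.4957

z = -1.4957


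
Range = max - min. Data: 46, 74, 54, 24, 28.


Max = 74, Min = 24
Range = 74 - 24 = 50

Range = 50


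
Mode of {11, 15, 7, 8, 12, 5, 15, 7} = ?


Frequencies: 5:1, 7:2, 8:1, 11:1, 12:1, 15:2
Max frequency = 2
Mode = 7, 15

Mode = 7, 15


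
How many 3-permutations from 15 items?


P(15,3) = 15!/12!
= 1307674368000/479001600
= 2730

P(15,3) = 2730


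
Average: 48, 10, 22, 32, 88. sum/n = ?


Sum = 48 + 10 + 22 + 32 + 88 = 200
n = 5
Mean = 200/5 = 40.0000

Mean = 40.0000


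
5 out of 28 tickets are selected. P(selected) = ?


P = 5/28 = 0.1786

P = 0.1786


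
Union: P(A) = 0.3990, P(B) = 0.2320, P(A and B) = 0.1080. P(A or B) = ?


P(A∪B) = 0.3990 + 0.2320 - 0.1080
= 0.6310 - 0.1080
= 0.5230

P(A∪B) = 0.5230


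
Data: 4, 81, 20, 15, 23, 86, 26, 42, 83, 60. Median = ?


Sorted: 4, 15, 20, 23, 26, 42, 60, 81, 83, 86
n = 10 (even)
Middle values: 26 and 42
Median = (26+42)/2 = 34.0000

Median = 34.0000


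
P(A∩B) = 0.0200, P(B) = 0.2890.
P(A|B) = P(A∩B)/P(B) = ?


P(A|B) = 0.0200/0.2890 = 0.0692

P(A|B) = 0.0692


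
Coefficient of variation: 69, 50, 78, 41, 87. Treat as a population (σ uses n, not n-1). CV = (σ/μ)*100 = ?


Mean = 65.0000
SD = 17.1464
CV = (17.1464/65.0000)*100 = 26.3791%

CV = 26.3791%


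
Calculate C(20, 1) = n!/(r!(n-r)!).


C(20,1) = 20!/(1! × 19!)
= 2432902008176640000/(1 × 121645100408832000)
= 20

C(20,1) = 20


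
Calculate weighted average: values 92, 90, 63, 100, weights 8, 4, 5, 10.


Numerator = 92*8 + 90*4 + 63*5 + 100*10 = 2411
Denominator = 8 + 4 + 5 + 10 = 27
WM = 2411/27 = 89.2963

WM = 89.2963


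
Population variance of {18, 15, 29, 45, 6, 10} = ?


Mean = 20.5000
Squared deviations: 6.2500, 30.2500, 72.2500, 600.2500, 210.2500, 110.2500
Sum = 1029.5000
Variance = 1029.5000/6 = 171.5833

Variance = 171.5833


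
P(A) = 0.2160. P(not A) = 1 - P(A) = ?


P(not A) = 1 - 0.2160 = 0.7840

P(not A) = 0.7840


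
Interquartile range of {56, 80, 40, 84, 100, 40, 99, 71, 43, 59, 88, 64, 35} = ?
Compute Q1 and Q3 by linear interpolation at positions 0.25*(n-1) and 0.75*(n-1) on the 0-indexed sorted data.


Sorted: 35, 40, 40, 43, 56, 59, 64, 71, 80, 84, 88, 99, 100
Q1 (25th %ile) = 43.0000
Q3 (75th %ile) = 84.0000
IQR = 84.0000 - 43.0000 = 41.0000

IQR = 41.0000


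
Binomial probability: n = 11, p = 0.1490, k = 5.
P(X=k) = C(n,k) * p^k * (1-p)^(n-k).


C(11,5) = 462
p^5 = 7.343978e-05
(1-p)^6 = 0.379820
P = 462 * 7.343978e-05 * 0.379820 = 0.0129

P(X=5) = 0.0129


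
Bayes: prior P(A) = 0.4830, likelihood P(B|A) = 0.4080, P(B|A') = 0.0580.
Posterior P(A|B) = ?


P(B) = P(B|A)*P(A) + P(B|A')*P(A')
= 0.4080*0.4830 + 0.0580*0.5170
= 0.197064 + 0.029986 = 0.227050
P(A|B) = 0.197064/0.227050 = 0.8679

P(A|B) = 0.8679


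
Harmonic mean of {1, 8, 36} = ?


Sum of reciprocals = 1/1 + 1/8 + 1/36 = 1.152778
HM = 3/1.152778 = 2.6024

HM = 2.6024


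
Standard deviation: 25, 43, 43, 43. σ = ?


Mean = 38.5000
Variance = 60.7500
SD = sqrt(60.7500) = 7.7942

SD = 7.7942


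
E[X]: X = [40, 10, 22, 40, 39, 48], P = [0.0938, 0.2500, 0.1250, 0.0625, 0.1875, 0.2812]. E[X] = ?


E[X] = 40*0.0938 + 10*0.2500 + 22*0.1250 + 40*0.0625 + 39*0.1875 + 48*0.2812
= 3.7520 + 2.5000 + 2.7500 + 2.5000 + 7.3125 + 13.4976
= 32.3121

E[X] = 32.3121


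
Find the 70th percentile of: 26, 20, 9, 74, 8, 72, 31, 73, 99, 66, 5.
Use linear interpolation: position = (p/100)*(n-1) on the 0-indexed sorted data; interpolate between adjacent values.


Sorted: 5, 8, 9, 20, 26, 31, 66, 72, 73, 74, 99
n = 11
Index = 70/100 * 10 = 7.0000
Lower = data[7] = 72, Upper = data[8] = 73
P70 = 72 + 0*(1) = 72.0000

P70 = 72.0000


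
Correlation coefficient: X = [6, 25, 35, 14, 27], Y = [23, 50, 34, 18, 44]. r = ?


Mean X = 21.4000, Mean Y = 33.8000
SD X = 10.209799, SD Y = 12.106197
Cov = 80.280000
r = 80.280000/(10.209799*12.106197) = 0.6495

r = 0.6495


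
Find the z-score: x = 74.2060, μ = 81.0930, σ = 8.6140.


z = (74.2060 - 81.0930)/8.6140
= -6.8870/8.6140
= -0.7995

z = -0.7995


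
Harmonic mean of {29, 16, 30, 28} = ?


Sum of reciprocals = 1/29 + 1/16 + 1/30 + 1/28 = 0.166030
HM = 4/0.166030 = 24.0920

HM = 24.0920


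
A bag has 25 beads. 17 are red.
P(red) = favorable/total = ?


P = 17/25 = 0.6800

P = 0.6800


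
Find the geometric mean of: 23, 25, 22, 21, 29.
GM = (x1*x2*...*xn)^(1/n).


Product = 23 × 25 × 22 × 21 × 29 = 7703850
GM = 7703850^(1/5) = 23.8419

GM = 23.8419


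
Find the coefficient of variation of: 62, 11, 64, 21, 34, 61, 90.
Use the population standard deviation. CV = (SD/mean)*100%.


Mean = 49.0000
SD = 25.8346
CV = (25.8346/49.0000)*100 = 52.7238%

CV = 52.7238%


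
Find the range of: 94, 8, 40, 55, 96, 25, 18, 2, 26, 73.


Max = 96, Min = 2
Range = 96 - 2 = 94

Range = 94


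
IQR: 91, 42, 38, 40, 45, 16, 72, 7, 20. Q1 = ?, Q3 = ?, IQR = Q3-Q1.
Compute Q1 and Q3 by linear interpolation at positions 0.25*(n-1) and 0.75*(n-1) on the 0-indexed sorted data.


Sorted: 7, 16, 20, 38, 40, 42, 45, 72, 91
Q1 (25th %ile) = 20.0000
Q3 (75th %ile) = 45.0000
IQR = 45.0000 - 20.0000 = 25.0000

IQR = 25.0000


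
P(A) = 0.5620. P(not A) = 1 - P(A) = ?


P(not A) = 1 - 0.5620 = 0.4380

P(not A) = 0.4380


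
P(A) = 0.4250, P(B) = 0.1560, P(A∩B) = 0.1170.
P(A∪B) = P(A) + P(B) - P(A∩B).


P(A∪B) = 0.4250 + 0.1560 - 0.1170
= 0.5810 - 0.1170
= 0.4640

P(A∪B) = 0.4640


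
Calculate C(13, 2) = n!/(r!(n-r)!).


C(13,2) = 13!/(2! × 11!)
= 6227020800/(2 × 39916800)
= 78

C(13,2) = 78


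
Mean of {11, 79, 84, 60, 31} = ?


Sum = 11 + 79 + 84 + 60 + 31 = 265
n = 5
Mean = 265/5 = 53.0000

Mean = 53.0000


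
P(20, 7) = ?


P(20,7) = 20!/13!
= 2432902008176640000/6227020800
= 390700800

P(20,7) = 390700800


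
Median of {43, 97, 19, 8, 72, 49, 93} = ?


Sorted: 8, 19, 43, 49, 72, 93, 97
n = 7 (odd)
Middle value = 49

Median = 49


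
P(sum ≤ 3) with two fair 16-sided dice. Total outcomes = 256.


Total outcomes = 16×16 = 256
Favorable (sum ≤ 3): 3
P = 3/256 = 0.0117

P = 0.0117


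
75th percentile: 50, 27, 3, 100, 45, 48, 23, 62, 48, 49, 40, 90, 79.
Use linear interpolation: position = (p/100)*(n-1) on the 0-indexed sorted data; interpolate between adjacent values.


Sorted: 3, 23, 27, 40, 45, 48, 48, 49, 50, 62, 79, 90, 100
n = 13
Index = 75/100 * 12 = 9.0000
Lower = data[9] = 62, Upper = data[10] = 79
P75 = 62 + 0*(17) = 62.0000

P75 = 62.0000


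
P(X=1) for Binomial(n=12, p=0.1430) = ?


C(12,1) = 12
p^1 = 0.143000
(1-p)^11 = 0.183142
P = 12 * 0.143000 * 0.183142 = 0.3143

P(X=1) = 0.3143


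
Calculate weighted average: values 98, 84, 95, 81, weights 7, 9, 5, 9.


Numerator = 98*7 + 84*9 + 95*5 + 81*9 = 2646
Denominator = 7 + 9 + 5 + 9 = 30
WM = 2646/30 = 88.2000

WM = 88.2000


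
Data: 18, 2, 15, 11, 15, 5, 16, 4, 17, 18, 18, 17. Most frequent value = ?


Frequencies: 2:1, 4:1, 5:1, 11:1, 15:2, 16:1, 17:2, 18:3
Max frequency = 3
Mode = 18

Mode = 18


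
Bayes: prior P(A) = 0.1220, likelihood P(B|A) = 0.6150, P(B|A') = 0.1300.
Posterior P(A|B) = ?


P(B) = P(B|A)*P(A) + P(B|A')*P(A')
= 0.6150*0.1220 + 0.1300*0.8780
= 0.075030 + 0.114140 = 0.189170
P(A|B) = 0.075030/0.189170 = 0.3966

P(A|B) = 0.3966


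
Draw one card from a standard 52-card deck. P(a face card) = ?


12 face cards in 52 cards
P = 12/52 = 0.2308

P = 0.2308


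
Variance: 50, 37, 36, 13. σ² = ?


Mean = 34.0000
Squared deviations: 256.0000, 9.0000, 4.0000, 441.0000
Sum = 710.0000
Variance = 710.0000/4 = 177.5000

Variance = 177.5000


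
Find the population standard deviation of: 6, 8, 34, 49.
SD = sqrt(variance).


Mean = 24.2500
Variance = 326.1875
SD = sqrt(326.1875) = 18.0607

SD = 18.0607


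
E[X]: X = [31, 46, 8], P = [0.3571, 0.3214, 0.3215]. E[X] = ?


E[X] = 31*0.3571 + 46*0.3214 + 8*0.3215
= 11.0701 + 14.7844 + 2.5720
= 28.4265

E[X] = 28.4265


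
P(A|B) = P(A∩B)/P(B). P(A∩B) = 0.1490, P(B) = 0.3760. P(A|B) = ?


P(A|B) = 0.1490/0.3760 = 0.3963

P(A|B) = 0.3963


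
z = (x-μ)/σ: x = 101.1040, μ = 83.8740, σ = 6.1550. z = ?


z = (101.1040 - 83.8740)/6.1550
= 17.2300/6.1550
= 2.7994

z = 2.7994


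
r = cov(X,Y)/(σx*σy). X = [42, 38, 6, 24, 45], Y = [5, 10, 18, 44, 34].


Mean X = 31.0000, Mean Y = 22.2000
SD X = 14.422205, SD Y = 14.675149
Cov = -31.400000
r = -31.400000/(14.422205*14.675149) = -0.1484

r = -0.1484


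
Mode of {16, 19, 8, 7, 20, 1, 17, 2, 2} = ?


Frequencies: 1:1, 2:2, 7:1, 8:1, 16:1, 17:1, 19:1, 20:1
Max frequency = 2
Mode = 2

Mode = 2


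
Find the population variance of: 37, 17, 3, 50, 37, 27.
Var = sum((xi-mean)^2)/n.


Mean = 28.5000
Squared deviations: 72.2500, 132.2500, 650.2500, 462.2500, 72.2500, 2.2500
Sum = 1391.5000
Variance = 1391.5000/6 = 231.9167

Variance = 231.9167


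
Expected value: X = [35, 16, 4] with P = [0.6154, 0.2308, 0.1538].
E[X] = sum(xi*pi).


E[X] = 35*0.6154 + 16*0.2308 + 4*0.1538
= 21.5390 + 3.6928 + 0.6152
= 25.8470

E[X] = 25.8470


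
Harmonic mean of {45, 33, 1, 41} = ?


Sum of reciprocals = 1/45 + 1/33 + 1/1 + 1/41 = 1.076915
HM = 4/1.076915 = 3.7143

HM = 3.7143


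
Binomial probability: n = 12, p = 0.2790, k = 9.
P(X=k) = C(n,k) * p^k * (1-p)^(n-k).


C(12,9) = 220
p^9 = 1.024325e-05
(1-p)^3 = 0.374805
P = 220 * 1.024325e-05 * 0.374805 = 0.0008

P(X=9) = 0.0008


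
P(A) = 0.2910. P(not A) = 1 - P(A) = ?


P(not A) = 1 - 0.2910 = 0.7090

P(not A) = 0.7090


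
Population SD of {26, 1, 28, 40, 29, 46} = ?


Mean = 28.3333
Variance = 200.2222
SD = sqrt(200.2222) = 14.1500

SD = 14.1500


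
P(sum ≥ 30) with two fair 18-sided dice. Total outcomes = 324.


Total outcomes = 18×18 = 324
Favorable (sum ≥ 30): 28
P = 28/324 = 0.0864

P = 0.0864


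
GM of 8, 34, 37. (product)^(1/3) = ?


Product = 8 × 34 × 37 = 10064
GM = 10064^(1/3) = 21.5902

GM = 21.5902


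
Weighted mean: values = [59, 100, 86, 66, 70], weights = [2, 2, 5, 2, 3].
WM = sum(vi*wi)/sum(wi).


Numerator = 59*2 + 100*2 + 86*5 + 66*2 + 70*3 = 1090
Denominator = 2 + 2 + 5 + 2 + 3 = 14
WM = 1090/14 = 77.8571

WM = 77.8571


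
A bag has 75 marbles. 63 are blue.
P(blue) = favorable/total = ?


P = 63/75 = 0.8400

P = 0.8400


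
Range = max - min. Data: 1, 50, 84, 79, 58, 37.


Max = 84, Min = 1
Range = 84 - 1 = 83

Range = 83


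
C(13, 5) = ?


C(13,5) = 13!/(5! × 8!)
= 6227020800/(120 × 40320)
= 1287

C(13,5) = 1287


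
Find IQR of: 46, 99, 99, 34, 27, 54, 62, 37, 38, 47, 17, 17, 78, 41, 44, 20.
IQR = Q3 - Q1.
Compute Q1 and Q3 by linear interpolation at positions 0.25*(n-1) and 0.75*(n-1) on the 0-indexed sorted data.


Sorted: 17, 17, 20, 27, 34, 37, 38, 41, 44, 46, 47, 54, 62, 78, 99, 99
Q1 (25th %ile) = 32.2500
Q3 (75th %ile) = 56.0000
IQR = 56.0000 - 32.2500 = 23.7500

IQR = 23.7500


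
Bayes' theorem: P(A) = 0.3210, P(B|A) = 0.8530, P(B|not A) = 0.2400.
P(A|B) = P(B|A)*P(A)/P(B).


P(B) = P(B|A)*P(A) + P(B|A')*P(A')
= 0.8530*0.3210 + 0.2400*0.6790
= 0.273813 + 0.162960 = 0.436773
P(A|B) = 0.273813/0.436773 = 0.6269

P(A|B) = 0.6269


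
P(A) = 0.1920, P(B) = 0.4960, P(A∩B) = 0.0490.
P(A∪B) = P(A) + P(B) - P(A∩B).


P(A∪B) = 0.1920 + 0.4960 - 0.0490
= 0.6880 - 0.0490
= 0.6390

P(A∪B) = 0.6390


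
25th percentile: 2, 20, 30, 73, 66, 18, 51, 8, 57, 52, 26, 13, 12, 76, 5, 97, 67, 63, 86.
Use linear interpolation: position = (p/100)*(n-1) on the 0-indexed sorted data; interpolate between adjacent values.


Sorted: 2, 5, 8, 12, 13, 18, 20, 26, 30, 51, 52, 57, 63, 66, 67, 73, 76, 86, 97
n = 19
Index = 25/100 * 18 = 4.5000
Lower = data[4] = 13, Upper = data[5] = 18
P25 = 13 + 0.5000*(5) = 15.5000

P25 = 15.5000


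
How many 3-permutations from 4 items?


P(4,3) = 4!/1!
= 24/1
= 24

P(4,3) = 24


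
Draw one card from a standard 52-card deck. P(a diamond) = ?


13 diamonds in 52 cards
P = 13/52 = 0.2500

P = 0.2500


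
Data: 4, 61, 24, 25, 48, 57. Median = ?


Sorted: 4, 24, 25, 48, 57, 61
n = 6 (even)
Middle values: 25 and 48
Median = (25+48)/2 = 36.5000

Median = 36.5000


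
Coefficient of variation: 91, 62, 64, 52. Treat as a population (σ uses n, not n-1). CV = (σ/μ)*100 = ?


Mean = 67.2500
SD = 14.4460
CV = (14.4460/67.2500)*100 = 21.4811%

CV = 21.4811%


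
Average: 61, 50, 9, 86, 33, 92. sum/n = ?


Sum = 61 + 50 + 9 + 86 + 33 + 92 = 331
n = 6
Mean = 331/6 = 55.1667

Mean = 55.1667


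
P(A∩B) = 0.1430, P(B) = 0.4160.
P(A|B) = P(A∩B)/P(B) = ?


P(A|B) = 0.1430/0.4160 = 0.3438

P(A|B) = 0.3438


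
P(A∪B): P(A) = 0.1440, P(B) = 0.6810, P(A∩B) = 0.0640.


P(A∪B) = 0.1440 + 0.6810 - 0.0640
= 0.8250 - 0.0640
= 0.7610

P(A∪B) = 0.7610


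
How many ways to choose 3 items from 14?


C(14,3) = 14!/(3! × 11!)
= 87178291200/(6 × 39916800)
= 364

C(14,3) = 364


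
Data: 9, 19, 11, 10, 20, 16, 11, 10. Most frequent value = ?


Frequencies: 9:1, 10:2, 11:2, 16:1, 19:1, 20:1
Max frequency = 2
Mode = 10, 11

Mode = 10, 11


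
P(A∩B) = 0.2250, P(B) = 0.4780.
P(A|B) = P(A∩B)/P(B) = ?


P(A|B) = 0.2250/0.4780 = 0.4707

P(A|B) = 0.4707


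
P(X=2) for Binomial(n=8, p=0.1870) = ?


C(8,2) = 28
p^2 = 0.034969
(1-p)^6 = 0.288764
P = 28 * 0.034969 * 0.288764 = 0.2827

P(X=2) = 0.2827


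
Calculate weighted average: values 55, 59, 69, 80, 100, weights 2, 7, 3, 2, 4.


Numerator = 55*2 + 59*7 + 69*3 + 80*2 + 100*4 = 1290
Denominator = 2 + 7 + 3 + 2 + 4 = 18
WM = 1290/18 = 71.6667

WM = 71.6667


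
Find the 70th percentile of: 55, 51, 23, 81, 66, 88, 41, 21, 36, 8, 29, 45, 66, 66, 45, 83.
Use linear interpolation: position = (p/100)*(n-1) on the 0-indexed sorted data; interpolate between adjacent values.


Sorted: 8, 21, 23, 29, 36, 41, 45, 45, 51, 55, 66, 66, 66, 81, 83, 88
n = 16
Index = 70/100 * 15 = 10.5000
Lower = data[10] = 66, Upper = data[11] = 66
P70 = 66 + 0.5000*(0) = 66.0000

P70 = 66.0000


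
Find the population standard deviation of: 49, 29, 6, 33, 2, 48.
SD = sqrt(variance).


Mean = 27.8333
Variance = 337.8056
SD = sqrt(337.8056) = 18.3795

SD = 18.3795


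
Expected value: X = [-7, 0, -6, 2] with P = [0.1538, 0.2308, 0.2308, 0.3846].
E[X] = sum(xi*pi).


E[X] = -7*0.1538 + 0*0.2308 - 6*0.2308 + 2*0.3846
= -1.0766 + 0 - 1.3848 + 0.7692
= -1.6922

E[X] = -1.6922


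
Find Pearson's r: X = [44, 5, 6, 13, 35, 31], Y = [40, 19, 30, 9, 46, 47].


Mean X = 22.3333, Mean Y = 31.8333
SD X = 15.051763, SD Y = 14.064336
Cov = 158.888889
r = 158.888889/(15.051763*14.064336) = 0.7506

r = 0.7506


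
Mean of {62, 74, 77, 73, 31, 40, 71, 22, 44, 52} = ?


Sum = 62 + 74 + 77 + 73 + 31 + 40 + 71 + 22 + 44 + 52 = 546
n = 10
Mean = 546/10 = 54.6000

Mean = 54.6000


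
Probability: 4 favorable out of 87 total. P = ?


P = 4/87 = 0.0460

P = 0.0460


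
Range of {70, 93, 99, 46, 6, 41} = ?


Max = 99, Min = 6
Range = 99 - 6 = 93

Range = 93


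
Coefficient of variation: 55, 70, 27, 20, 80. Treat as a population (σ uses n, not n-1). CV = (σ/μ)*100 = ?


Mean = 50.4000
SD = 23.4657
CV = (23.4657/50.4000)*100 = 46.5590%

CV = 46.5590%


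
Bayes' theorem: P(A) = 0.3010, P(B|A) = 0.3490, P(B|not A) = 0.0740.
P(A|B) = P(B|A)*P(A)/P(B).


P(B) = P(B|A)*P(A) + P(B|A')*P(A')
= 0.3490*0.3010 + 0.0740*0.6990
= 0.105049 + 0.051726 = 0.156775
P(A|B) = 0.105049/0.156775 = 0.6701

P(A|B) = 0.6701


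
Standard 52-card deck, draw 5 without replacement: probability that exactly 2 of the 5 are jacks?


Hypergeometric: P(X=2) = C(4,2)·C(48,3) / C(52,5)
= 6 × 17296 / 2598960
= 103776/2598960 = 0.0399

P = 0.0399


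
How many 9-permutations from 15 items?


P(15,9) = 15!/6!
= 1307674368000/720
= 1816214400

P(15,9) = 1816214400


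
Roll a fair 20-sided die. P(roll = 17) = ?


Favorable outcomes (roll = 17): 1
Total outcomes = 20
P = 1/20 = 0.0500

P = 0.0500


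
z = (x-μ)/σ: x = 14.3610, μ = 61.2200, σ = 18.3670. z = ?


z = (14.3610 - 61.2200)/18.3670
= -46.8590/18.3670
= -2.5513

z = -2.5513


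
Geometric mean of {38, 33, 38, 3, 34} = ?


Product = 38 × 33 × 38 × 3 × 34 = 4860504
GM = 4860504^(1/5) = 21.7438

GM = 21.7438


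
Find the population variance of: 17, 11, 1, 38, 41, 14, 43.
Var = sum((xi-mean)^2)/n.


Mean = 23.5714
Squared deviations: 43.1837, 158.0408, 509.4694, 208.1837, 303.7551, 91.6122, 377.4694
Sum = 1691.7143
Variance = 1691.7143/7 = 241.6735

Variance = 241.6735


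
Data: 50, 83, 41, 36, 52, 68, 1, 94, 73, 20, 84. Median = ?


Sorted: 1, 20, 36, 41, 50, 52, 68, 73, 83, 84, 94
n = 11 (odd)
Middle value = 52

Median = 52


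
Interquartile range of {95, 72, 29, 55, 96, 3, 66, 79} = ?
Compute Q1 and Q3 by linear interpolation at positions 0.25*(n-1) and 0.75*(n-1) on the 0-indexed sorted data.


Sorted: 3, 29, 55, 66, 72, 79, 95, 96
Q1 (25th %ile) = 48.5000
Q3 (75th %ile) = 83.0000
IQR = 83.0000 - 48.5000 = 34.5000

IQR = 34.5000


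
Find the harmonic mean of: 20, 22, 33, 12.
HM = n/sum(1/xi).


Sum of reciprocals = 1/20 + 1/22 + 1/33 + 1/12 = 0.209091
HM = 4/0.209091 = 19.1304

HM = 19.1304


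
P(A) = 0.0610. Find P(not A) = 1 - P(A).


P(not A) = 1 - 0.0610 = 0.9390

P(not A) = 0.9390


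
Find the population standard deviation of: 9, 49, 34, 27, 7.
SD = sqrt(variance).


Mean = 25.2000
Variance = 248.1600
SD = sqrt(248.1600) = 15.7531

SD = 15.7531


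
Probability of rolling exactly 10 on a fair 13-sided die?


Favorable outcomes (roll = 10): 1
Total outcomes = 13
P = 1/13 = 0.0769

P = 0.0769


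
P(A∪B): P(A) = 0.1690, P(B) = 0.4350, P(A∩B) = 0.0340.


P(A∪B) = 0.1690 + 0.4350 - 0.0340
= 0.6040 - 0.0340
= 0.5700

P(A∪B) = 0.5700


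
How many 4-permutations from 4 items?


P(4,4) = 4!/0!
= 24/1
= 24

P(4,4) = 24


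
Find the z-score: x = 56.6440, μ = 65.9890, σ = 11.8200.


z = (56.6440 - 65.9890)/11.8200
= -9.3450/11.8200
= -0.7906

z = -0.7906


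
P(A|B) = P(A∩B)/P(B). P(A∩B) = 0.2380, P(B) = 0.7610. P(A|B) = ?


P(A|B) = 0.2380/0.7610 = 0.3127

P(A|B) = 0.3127


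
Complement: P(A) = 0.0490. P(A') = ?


P(not A) = 1 - 0.0490 = 0.9510

P(not A) = 0.9510


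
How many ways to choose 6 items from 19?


C(19,6) = 19!/(6! × 13!)
= 121645100408832000/(720 × 6227020800)
= 27132

C(19,6) = 27132


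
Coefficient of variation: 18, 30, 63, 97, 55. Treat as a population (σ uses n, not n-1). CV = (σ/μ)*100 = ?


Mean = 52.6000
SD = 27.5434
CV = (27.5434/52.6000)*100 = 52.3639%

CV = 52.3639%


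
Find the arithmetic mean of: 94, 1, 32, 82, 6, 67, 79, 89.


Sum = 94 + 1 + 32 + 82 + 6 + 67 + 79 + 89 = 450
n = 8
Mean = 450/8 = 56.2500

Mean = 56.2500


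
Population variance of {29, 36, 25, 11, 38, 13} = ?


Mean = 25.3333
Squared deviations: 13.4444, 113.7778, 0.1111, 205.4444, 160.4444, 152.1111
Sum = 645.3333
Variance = 645.3333/6 = 107.5556

Variance = 107.5556


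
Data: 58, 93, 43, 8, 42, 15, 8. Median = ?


Sorted: 8, 8, 15, 42, 43, 58, 93
n = 7 (odd)
Middle value = 42

Median = 42


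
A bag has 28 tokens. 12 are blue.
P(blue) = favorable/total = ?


P = 12/28 = 0.4286

P = 0.4286


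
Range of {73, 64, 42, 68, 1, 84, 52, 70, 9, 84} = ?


Max = 84, Min = 1
Range = 84 - 1 = 83

Range = 83


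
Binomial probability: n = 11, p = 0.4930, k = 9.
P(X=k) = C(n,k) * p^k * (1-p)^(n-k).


C(11,9) = 55
p^9 = 0.001720
(1-p)^2 = 0.257049
P = 55 * 0.001720 * 0.257049 = 0.0243

P(X=9) = 0.0243


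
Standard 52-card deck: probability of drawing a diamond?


13 diamonds in 52 cards
P = 13/52 = 0.2500

P = 0.2500


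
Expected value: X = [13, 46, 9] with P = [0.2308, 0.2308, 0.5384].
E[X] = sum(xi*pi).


E[X] = 13*0.2308 + 46*0.2308 + 9*0.5384
= 3.0004 + 10.6168 + 4.8456
= 18.4628

E[X] = 18.4628


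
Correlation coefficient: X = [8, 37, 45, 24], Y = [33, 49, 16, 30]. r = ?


Mean X = 28.5000, Mean Y = 32.0000
SD X = 14.008926, SD Y = 11.726039
Cov = -32.750000
r = -32.750000/(14.008926*11.726039) = -0.1994

r = -0.1994


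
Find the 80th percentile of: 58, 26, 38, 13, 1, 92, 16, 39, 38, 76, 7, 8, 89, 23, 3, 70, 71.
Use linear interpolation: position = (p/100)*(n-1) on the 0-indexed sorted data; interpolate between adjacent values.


Sorted: 1, 3, 7, 8, 13, 16, 23, 26, 38, 38, 39, 58, 70, 71, 76, 89, 92
n = 17
Index = 80/100 * 16 = 12.8000
Lower = data[12] = 70, Upper = data[13] = 71
P80 = 70 + 0.8000*(1) = 70.8000

P80 = 70.8000


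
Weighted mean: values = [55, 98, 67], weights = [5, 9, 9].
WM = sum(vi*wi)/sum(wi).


Numerator = 55*5 + 98*9 + 67*9 = 1760
Denominator = 5 + 9 + 9 = 23
WM = 1760/23 = 76.5217

WM = 76.5217


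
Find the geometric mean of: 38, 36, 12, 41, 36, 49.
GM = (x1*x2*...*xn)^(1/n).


Product = 38 × 36 × 12 × 41 × 36 × 49 = 1187270784
GM = 1187270784^(1/6) = 32.5406

GM = 32.5406


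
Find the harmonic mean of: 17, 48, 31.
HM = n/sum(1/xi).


Sum of reciprocals = 1/17 + 1/48 + 1/31 = 0.111915
HM = 3/0.111915 = 26.8061

HM = 26.8061


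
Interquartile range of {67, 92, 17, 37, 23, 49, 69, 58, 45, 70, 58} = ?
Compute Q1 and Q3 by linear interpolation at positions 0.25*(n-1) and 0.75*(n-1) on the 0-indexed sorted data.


Sorted: 17, 23, 37, 45, 49, 58, 58, 67, 69, 70, 92
Q1 (25th %ile) = 41.0000
Q3 (75th %ile) = 68.0000
IQR = 68.0000 - 41.0000 = 27.0000

IQR = 27.0000


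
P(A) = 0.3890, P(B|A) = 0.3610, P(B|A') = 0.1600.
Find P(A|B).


P(B) = P(B|A)*P(A) + P(B|A')*P(A')
= 0.3610*0.3890 + 0.1600*0.6110
= 0.140429 + 0.097760 = 0.238189
P(A|B) = 0.140429/0.238189 = 0.5896

P(A|B) = 0.5896


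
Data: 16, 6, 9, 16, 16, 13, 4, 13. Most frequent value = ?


Frequencies: 4:1, 6:1, 9:1, 13:2, 16:3
Max frequency = 3
Mode = 16

Mode = 16


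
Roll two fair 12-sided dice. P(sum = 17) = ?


Total outcomes = 12×12 = 144
Favorable (sum = 17): 8
P = 8/144 = 0.0556

P = 0.0556


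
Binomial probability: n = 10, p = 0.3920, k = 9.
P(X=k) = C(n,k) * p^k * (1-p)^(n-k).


C(10,9) = 10
p^9 = 0.000219
(1-p)^1 = 0.608000
P = 10 * 0.000219 * 0.608000 = 0.0013

P(X=9) = 0.0013


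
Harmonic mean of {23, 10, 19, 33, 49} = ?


Sum of reciprocals = 1/23 + 1/10 + 1/19 + 1/33 + 1/49 = 0.246821
HM = 5/0.246821 = 20.2576

HM = 20.2576


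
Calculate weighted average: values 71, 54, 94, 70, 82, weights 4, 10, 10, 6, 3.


Numerator = 71*4 + 54*10 + 94*10 + 70*6 + 82*3 = 2430
Denominator = 4 + 10 + 10 + 6 + 3 = 33
WM = 2430/33 = 73.6364

WM = 73.6364


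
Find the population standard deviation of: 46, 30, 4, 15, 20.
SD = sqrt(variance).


Mean = 23.0000
Variance = 202.4000
SD = sqrt(202.4000) = 14.2267

SD = 14.2267


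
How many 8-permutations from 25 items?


P(25,8) = 25!/17!
= 15511210043330985984000000/355687428096000
= 43609104000

P(25,8) = 43609104000


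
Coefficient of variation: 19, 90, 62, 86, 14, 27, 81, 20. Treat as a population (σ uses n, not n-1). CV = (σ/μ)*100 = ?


Mean = 49.8750
SD = 30.9977
CV = (30.9977/49.8750)*100 = 62.1508%

CV = 62.1508%


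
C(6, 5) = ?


C(6,5) = 6!/(5! × 1!)
= 720/(120 × 1)
= 6

C(6,5) = 6


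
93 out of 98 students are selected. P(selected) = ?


P = 93/98 = 0.9490

P = 0.9490


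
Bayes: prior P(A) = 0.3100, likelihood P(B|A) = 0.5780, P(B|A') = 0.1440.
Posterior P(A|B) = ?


P(B) = P(B|A)*P(A) + P(B|A')*P(A')
= 0.5780*0.3100 + 0.1440*0.6900
= 0.179180 + 0.099360 = 0.278540
P(A|B) = 0.179180/0.278540 = 0.6433

P(A|B) = 0.6433


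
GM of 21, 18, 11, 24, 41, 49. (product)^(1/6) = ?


Product = 21 × 18 × 11 × 24 × 41 × 49 = 200482128
GM = 200482128^(1/6) = 24.1924

GM = 24.1924


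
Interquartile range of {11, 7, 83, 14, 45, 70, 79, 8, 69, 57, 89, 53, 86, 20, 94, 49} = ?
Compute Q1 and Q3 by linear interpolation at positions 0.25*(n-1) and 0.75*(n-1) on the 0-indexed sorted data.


Sorted: 7, 8, 11, 14, 20, 45, 49, 53, 57, 69, 70, 79, 83, 86, 89, 94
Q1 (25th %ile) = 18.5000
Q3 (75th %ile) = 80.0000
IQR = 80.0000 - 18.5000 = 61.5000

IQR = 61.5000


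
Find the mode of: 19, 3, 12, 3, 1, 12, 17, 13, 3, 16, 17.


Frequencies: 1:1, 3:3, 12:2, 13:1, 16:1, 17:2, 19:1
Max frequency = 3
Mode = 3

Mode = 3


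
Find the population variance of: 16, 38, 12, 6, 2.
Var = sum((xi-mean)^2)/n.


Mean = 14.8000
Squared deviations: 1.4400, 538.2400, 7.8400, 77.4400, 163.8400
Sum = 788.8000
Variance = 788.8000/5 = 157.7600

Variance = 157.7600


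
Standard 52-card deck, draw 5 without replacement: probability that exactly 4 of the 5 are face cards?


Hypergeometric: P(X=4) = C(12,4)·C(40,1) / C(52,5)
= 495 × 40 / 2598960
= 19800/2598960 = 0.0076

P = 0.0076


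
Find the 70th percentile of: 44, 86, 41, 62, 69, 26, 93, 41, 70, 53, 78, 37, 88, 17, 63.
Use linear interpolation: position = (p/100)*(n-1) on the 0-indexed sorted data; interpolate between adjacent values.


Sorted: 17, 26, 37, 41, 41, 44, 53, 62, 63, 69, 70, 78, 86, 88, 93
n = 15
Index = 70/100 * 14 = 9.8000
Lower = data[9] = 69, Upper = data[10] = 70
P70 = 69 + 0.8000*(1) = 69.8000

P70 = 69.8000
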